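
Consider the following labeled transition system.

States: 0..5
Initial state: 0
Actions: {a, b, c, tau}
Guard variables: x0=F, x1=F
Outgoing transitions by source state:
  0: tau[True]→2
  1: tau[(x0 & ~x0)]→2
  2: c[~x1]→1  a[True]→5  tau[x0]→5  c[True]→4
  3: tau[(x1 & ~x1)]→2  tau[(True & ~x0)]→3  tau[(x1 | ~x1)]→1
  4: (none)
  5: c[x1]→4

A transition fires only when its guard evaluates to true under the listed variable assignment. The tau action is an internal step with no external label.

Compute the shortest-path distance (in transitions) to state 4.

BFS to 4:
  depth 0: {0}
  depth 1: {2}
  depth 2: {1,4,5}
depth(4)=2, e.g. tau·c

Answer: 2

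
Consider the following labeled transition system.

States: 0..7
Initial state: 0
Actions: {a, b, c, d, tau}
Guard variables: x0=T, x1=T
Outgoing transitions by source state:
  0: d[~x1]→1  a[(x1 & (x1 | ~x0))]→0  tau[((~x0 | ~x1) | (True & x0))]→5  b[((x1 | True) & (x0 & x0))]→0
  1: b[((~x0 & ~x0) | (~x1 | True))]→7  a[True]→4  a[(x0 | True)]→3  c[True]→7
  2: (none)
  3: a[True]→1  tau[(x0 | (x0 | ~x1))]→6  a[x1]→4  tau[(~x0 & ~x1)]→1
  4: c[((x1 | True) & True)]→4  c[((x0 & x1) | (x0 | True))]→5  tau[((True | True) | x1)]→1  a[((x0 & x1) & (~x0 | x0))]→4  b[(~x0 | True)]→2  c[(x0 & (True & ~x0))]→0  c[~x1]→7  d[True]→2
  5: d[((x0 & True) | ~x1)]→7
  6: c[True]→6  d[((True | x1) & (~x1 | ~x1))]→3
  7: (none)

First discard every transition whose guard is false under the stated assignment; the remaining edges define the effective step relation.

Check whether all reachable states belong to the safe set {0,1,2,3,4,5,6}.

Allowed set {0,1,2,3,4,5,6}
R = {0,5,7}
  0: ✓
  5: ✓
  7: ✗ unsafe
witness against invariant: tau·d → 7

Answer: INVARIANT VIOLATED at state 7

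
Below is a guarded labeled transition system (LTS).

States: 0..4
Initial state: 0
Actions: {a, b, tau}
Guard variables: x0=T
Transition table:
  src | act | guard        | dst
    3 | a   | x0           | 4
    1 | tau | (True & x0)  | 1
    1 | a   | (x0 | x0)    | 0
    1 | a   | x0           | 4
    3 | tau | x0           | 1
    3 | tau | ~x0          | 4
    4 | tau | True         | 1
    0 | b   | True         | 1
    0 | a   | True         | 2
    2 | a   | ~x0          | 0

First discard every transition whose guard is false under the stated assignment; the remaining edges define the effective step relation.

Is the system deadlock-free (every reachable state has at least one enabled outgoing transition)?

Answer: DEADLOCK at state 2

Analysis:
Reach set: {0,1,2,4}
  0: a→2  b→1  [2 exit(s)]
  1: a→0  a→4  tau→1  [3 exit(s)]
  2: ∅  [no exit]
  4: tau→1  [1 exit(s)]
trace reaching 2: a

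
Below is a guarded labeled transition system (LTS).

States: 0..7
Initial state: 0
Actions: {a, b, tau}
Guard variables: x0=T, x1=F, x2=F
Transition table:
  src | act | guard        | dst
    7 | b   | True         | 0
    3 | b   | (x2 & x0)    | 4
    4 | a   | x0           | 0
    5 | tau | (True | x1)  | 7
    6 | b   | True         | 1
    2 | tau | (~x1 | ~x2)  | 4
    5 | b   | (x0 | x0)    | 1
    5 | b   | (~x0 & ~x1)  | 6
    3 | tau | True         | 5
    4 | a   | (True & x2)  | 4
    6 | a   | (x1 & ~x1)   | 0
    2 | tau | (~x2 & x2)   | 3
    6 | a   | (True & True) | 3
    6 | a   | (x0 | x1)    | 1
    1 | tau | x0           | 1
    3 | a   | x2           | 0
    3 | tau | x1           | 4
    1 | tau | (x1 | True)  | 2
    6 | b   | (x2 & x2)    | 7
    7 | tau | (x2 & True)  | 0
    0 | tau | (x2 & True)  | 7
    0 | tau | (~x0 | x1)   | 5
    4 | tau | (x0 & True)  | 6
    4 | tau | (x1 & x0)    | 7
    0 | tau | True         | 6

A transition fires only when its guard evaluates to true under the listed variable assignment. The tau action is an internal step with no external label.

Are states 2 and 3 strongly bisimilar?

Refine partition for ~:
  round 0: {{0,1,2,3,4,5,6,7}}
  round 1: {{0,1,2,3},{4},{5},{6},{7}}
  round 2: {{0},{1},{2},{3},{4},{5},{6},{7}}
8 equivalence class(es) (converged in 3)
2∈{2}, 3∈{3}

Answer: NOT BISIMILAR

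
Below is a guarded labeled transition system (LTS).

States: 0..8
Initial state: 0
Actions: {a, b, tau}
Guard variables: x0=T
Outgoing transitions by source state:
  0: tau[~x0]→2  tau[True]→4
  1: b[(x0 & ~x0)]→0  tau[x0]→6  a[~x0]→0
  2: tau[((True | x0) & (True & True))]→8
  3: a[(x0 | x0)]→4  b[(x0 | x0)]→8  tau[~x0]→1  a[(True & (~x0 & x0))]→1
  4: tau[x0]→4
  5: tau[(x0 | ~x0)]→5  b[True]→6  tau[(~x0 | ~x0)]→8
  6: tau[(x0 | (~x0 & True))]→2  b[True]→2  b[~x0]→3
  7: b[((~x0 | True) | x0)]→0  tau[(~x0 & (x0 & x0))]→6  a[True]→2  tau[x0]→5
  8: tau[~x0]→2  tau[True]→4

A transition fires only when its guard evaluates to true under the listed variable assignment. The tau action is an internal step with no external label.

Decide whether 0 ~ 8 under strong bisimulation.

Answer: BISIMILAR

Analysis:
Bisimulation quotient by refinement:
  round 0: {{0,1,2,3,4,5,6,7,8}}
  round 1: {{0,1,2,4,8},{3},{5,6},{7}}
  round 2: {{0,2,4,8},{1},{3},{5},{6},{7}}
stable after 3 split(s): 6 block(s)
0∈{0,2,4,8}, 8∈{0,2,4,8}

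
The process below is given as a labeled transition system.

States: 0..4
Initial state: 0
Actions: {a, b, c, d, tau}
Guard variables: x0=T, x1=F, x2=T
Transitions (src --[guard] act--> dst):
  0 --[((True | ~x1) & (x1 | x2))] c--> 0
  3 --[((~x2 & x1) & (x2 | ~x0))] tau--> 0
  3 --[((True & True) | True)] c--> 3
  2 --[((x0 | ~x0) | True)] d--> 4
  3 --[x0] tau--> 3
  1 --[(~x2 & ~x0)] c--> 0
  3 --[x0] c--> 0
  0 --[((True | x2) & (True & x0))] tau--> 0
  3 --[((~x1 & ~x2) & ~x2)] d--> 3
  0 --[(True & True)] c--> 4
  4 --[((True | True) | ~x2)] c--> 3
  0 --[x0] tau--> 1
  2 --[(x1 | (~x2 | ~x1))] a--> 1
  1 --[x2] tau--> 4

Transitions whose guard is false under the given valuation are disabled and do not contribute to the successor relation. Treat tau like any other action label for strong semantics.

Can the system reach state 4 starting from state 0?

Guard filter leaves 11 enabled edge(s).
Layer 0: {0}
Layer 1: {1,4}  cumulative {0,1,4}
Layer 2: {3}  cumulative {0,1,3,4}
R = {0,1,3,4}
trace reaching 4: c

Answer: REACHABLE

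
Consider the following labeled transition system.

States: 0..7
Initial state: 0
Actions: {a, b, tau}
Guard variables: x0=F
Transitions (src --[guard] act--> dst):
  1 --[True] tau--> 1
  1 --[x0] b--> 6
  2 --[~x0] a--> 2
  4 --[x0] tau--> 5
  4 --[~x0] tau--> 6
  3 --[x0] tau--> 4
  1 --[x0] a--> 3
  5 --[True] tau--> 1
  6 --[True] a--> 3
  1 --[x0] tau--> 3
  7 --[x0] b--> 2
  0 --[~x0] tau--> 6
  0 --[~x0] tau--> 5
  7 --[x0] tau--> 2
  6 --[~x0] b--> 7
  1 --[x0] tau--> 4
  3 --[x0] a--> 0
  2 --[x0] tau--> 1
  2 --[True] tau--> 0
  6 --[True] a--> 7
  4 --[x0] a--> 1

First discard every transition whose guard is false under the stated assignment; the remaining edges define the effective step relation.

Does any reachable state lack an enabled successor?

Reach set: {0,1,3,5,6,7}
  0: tau→5  tau→6  [deg 2]
  1: tau→1  [deg 1]
  3: ∅  [STUCK]
  5: tau→1  [deg 1]
  6: a→3  a→7  b→7  [deg 3]
  7: ∅  [STUCK]
trace reaching 3: tau·a

Answer: DEADLOCK at state 3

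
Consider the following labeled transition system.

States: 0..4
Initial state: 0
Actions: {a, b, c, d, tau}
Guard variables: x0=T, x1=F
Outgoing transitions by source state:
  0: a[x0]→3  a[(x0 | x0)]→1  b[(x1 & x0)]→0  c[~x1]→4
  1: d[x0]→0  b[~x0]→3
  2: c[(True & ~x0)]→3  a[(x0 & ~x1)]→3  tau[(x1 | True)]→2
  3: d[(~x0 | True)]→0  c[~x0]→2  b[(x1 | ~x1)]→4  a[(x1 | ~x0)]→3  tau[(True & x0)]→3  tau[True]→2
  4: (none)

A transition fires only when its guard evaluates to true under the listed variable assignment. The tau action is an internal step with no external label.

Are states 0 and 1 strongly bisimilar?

Compute ~ classes (split until stable):
  round 0: {{0,1,2,3,4}}
  round 1: {{0},{1},{2},{3},{4}}
5 equivalence class(es) (converged in 2)
class of 0: {0}; class of 1: {1}

Answer: NOT BISIMILAR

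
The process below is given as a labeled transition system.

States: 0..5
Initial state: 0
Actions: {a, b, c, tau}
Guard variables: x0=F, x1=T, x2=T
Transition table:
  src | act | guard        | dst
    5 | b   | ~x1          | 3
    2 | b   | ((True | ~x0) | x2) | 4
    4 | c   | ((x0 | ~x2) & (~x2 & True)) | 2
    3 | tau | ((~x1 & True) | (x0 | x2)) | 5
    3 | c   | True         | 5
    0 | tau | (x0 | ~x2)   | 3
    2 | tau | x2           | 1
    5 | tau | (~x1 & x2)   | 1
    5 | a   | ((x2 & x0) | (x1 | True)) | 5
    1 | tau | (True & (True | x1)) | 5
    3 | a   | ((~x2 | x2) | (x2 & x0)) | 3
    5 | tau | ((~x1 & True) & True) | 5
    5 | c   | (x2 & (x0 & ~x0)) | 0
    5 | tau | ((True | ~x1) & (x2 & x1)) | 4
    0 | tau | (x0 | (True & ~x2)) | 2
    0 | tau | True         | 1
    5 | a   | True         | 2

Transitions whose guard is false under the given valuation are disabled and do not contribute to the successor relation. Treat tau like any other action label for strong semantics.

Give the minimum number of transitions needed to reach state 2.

Breadth-first toward 2:
  Layer 0: {0}
  Layer 1: {1}
  Layer 2: {5}
  Layer 3: {2,4}
first hit 2 at d=3 via tau·tau·a

Answer: 3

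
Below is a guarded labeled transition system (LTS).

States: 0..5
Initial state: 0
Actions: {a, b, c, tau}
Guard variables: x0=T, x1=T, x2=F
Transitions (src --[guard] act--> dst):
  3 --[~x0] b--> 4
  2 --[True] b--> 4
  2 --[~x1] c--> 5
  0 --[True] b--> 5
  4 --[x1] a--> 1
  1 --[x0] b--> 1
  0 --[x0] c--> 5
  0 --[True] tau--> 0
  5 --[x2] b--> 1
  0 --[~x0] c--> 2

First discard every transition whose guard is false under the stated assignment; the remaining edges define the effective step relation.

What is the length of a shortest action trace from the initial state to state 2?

Answer: UNREACHABLE

Trace:
Breadth-first toward 2:
  Layer 0: {0}
  Layer 1: {5}
2 never appears.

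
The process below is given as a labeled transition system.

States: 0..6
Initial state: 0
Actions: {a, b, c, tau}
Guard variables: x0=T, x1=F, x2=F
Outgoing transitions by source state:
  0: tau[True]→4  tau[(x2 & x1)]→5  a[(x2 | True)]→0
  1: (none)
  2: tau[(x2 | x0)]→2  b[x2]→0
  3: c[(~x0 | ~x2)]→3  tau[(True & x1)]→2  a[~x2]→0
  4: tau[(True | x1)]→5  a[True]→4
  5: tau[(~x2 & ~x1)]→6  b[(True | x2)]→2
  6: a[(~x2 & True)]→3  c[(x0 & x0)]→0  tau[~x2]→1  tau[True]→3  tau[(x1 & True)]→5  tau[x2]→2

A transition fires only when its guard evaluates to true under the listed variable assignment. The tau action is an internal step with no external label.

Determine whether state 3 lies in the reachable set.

Guard filter leaves 13 enabled edge(s).
L0 = {0}
L1 = {4}  total {0,4}
L2 = {5}  total {0,4,5}
L3 = {2,6}  total {0,2,4,5,6}
L4 = {1,3}  total {0,1,2,3,4,5,6}
Reachable = {0,1,2,3,4,5,6}
trace reaching 3: tau·tau·tau·a

Answer: REACHABLE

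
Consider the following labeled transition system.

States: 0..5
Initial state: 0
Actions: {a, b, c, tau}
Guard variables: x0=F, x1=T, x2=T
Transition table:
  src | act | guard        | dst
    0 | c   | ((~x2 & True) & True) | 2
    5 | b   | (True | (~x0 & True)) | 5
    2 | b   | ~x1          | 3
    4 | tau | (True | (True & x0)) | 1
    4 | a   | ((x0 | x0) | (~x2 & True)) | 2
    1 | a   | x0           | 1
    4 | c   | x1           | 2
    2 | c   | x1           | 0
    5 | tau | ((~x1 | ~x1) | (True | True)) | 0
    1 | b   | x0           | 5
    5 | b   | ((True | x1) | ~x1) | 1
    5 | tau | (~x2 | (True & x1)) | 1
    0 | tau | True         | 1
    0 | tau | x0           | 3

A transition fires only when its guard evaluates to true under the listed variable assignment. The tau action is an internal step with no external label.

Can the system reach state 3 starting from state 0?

Answer: UNREACHABLE

Working:
After dropping false guards: 8 live edges.
L0 = {0}
L1 = {1}  cumulative {0,1}
Reachable = {0,1}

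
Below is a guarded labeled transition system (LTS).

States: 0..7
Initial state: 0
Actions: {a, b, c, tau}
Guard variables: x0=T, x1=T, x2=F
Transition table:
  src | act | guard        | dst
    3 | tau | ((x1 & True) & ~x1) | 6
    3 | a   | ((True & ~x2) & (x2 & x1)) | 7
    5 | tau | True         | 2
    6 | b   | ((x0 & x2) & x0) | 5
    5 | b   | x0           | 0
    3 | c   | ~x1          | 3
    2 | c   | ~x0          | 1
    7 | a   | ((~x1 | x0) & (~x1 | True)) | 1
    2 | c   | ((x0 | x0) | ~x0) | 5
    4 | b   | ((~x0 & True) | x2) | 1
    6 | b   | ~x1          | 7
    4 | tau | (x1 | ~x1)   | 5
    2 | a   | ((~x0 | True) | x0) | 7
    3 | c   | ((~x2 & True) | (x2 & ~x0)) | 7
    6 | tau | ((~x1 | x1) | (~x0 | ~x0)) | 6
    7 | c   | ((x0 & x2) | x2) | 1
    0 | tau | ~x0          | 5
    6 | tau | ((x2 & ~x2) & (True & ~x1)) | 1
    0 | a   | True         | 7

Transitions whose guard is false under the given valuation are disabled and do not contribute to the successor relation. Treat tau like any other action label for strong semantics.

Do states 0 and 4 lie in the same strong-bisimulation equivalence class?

Answer: NOT BISIMILAR

Analysis:
Bisimulation quotient by refinement:
  P[0] = {{0,1,2,3,4,5,6,7}}
  P[1] = {{0,7},{1},{2},{3},{4,6},{5}}
  P[2] = {{0},{1},{2},{3},{4},{5},{6},{7}}
stable after 3 split(s): 8 block(s)
0∈{0}, 4∈{4}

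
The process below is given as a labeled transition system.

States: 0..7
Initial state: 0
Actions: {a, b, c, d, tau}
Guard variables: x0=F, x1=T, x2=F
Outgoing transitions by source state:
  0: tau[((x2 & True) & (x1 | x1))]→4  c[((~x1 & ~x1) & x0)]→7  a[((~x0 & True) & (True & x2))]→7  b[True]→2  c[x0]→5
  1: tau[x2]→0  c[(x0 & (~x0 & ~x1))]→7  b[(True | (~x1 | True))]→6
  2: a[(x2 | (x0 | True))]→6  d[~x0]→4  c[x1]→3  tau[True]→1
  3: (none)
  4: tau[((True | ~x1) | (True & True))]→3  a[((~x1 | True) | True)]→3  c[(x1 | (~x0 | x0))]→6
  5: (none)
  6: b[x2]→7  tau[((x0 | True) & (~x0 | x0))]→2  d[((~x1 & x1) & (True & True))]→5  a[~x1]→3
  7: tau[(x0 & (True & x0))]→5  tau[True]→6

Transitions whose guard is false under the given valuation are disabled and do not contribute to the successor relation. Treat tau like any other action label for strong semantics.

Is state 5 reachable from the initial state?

Answer: UNREACHABLE

Trace:
11 transition(s) survive guard evaluation.
L0 = {0}
L1 = {2}  cumulative {0,2}
L2 = {1,3,4,6}  cumulative {0,1,2,3,4,6}
Reach set: {0,1,2,3,4,6}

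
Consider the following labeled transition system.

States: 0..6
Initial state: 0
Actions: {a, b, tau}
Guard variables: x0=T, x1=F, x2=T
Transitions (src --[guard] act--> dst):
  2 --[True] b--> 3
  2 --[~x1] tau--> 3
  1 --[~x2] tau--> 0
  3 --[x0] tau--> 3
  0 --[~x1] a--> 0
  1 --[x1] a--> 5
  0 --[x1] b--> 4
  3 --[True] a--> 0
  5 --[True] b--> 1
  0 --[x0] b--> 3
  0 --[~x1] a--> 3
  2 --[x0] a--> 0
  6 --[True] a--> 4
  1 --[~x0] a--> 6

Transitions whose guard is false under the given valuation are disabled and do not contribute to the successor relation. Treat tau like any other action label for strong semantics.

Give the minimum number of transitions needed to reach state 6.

Answer: UNREACHABLE

Working:
Layered search for 6:
  depth 0: {0}
  depth 1: {3}
6 never appears.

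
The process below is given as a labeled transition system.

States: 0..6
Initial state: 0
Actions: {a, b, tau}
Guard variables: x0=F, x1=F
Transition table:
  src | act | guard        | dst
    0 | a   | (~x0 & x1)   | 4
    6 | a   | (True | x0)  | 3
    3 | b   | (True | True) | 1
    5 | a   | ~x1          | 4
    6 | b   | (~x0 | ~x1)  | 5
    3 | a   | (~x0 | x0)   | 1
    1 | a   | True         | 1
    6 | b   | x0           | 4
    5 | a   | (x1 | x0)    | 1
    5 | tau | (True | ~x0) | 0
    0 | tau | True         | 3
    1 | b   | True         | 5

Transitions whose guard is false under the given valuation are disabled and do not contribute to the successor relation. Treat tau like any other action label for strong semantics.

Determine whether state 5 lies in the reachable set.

Guard filter leaves 9 enabled edge(s).
Layer 0: {0}
Layer 1: {3}  cumulative {0,3}
Layer 2: {1}  cumulative {0,1,3}
Layer 3: {5}  cumulative {0,1,3,5}
Layer 4: {4}  cumulative {0,1,3,4,5}
Reachable = {0,1,3,4,5}
Path to 5: tau·b·b

Answer: REACHABLE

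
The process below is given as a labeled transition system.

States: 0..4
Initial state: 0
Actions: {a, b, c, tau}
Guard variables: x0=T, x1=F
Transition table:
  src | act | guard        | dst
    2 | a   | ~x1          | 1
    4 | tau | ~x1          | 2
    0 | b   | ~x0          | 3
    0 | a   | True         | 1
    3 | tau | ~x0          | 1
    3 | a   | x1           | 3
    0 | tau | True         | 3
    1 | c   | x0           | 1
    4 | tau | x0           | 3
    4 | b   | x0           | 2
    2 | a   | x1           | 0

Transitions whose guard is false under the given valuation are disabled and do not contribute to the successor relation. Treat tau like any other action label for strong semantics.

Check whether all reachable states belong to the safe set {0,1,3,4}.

Inv-set: {0,1,3,4}
R = {0,1,3}
  0: safe
  1: safe
  3: safe

Answer: INVARIANT HOLDS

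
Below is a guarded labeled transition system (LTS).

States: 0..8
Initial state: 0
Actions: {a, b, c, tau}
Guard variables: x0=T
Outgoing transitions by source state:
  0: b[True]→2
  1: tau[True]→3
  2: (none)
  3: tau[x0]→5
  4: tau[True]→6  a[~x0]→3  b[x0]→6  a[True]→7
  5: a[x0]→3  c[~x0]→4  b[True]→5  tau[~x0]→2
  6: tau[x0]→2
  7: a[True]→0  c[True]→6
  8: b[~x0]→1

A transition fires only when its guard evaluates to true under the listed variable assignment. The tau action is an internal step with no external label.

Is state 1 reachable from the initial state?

Answer: UNREACHABLE

Trace:
Guard filter leaves 11 enabled edge(s).
L0 = {0}
L1 = {2}  now seen {0,2}
Reachable = {0,2}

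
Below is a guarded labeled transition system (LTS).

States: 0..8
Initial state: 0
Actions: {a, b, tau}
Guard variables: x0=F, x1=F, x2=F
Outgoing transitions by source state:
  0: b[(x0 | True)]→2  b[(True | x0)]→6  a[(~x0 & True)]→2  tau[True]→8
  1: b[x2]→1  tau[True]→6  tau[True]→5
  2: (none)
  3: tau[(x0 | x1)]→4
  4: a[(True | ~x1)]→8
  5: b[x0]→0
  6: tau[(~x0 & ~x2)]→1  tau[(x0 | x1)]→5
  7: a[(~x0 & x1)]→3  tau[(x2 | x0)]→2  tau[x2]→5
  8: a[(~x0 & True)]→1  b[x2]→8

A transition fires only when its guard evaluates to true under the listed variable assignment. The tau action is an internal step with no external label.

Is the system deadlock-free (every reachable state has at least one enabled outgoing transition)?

Answer: DEADLOCK at state 2

Analysis:
Reachable = {0,1,2,5,6,8}
  0: a→2  b→2  b→6  tau→8  [4 out]
  1: tau→5  tau→6  [2 out]
  2: ∅  [STUCK]
  5: ∅  [STUCK]
  6: tau→1  [1 out]
  8: a→1  [1 out]
witness 2: b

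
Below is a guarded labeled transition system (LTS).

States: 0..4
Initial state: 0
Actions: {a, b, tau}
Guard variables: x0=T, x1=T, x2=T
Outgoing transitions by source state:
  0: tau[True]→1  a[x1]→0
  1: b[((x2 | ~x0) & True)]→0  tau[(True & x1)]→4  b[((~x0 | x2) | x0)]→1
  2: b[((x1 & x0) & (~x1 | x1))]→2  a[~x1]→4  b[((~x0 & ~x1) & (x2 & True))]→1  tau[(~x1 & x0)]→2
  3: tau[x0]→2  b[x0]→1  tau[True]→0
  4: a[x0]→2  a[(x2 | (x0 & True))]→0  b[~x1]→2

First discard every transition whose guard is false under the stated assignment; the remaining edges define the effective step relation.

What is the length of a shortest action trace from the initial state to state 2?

Layered search for 2:
  Layer 0: {0}
  Layer 1: {1}
  Layer 2: {4}
  Layer 3: {2}
first hit 2 at d=3 via tau·tau·a

Answer: 3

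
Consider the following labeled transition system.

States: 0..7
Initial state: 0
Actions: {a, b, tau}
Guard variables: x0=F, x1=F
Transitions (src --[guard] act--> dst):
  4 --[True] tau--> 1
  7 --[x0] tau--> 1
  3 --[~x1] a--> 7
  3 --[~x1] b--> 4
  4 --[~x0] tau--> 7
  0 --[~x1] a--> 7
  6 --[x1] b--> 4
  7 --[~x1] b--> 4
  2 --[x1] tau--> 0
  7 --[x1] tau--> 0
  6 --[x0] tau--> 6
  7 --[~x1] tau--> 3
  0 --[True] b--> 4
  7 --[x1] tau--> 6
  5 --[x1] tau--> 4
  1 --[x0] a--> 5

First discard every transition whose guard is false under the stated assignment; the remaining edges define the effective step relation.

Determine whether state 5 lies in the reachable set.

8 transition(s) survive guard evaluation.
Layer 0: {0}
Layer 1: {4,7}  now seen {0,4,7}
Layer 2: {1,3}  now seen {0,1,3,4,7}
R = {0,1,3,4,7}

Answer: UNREACHABLE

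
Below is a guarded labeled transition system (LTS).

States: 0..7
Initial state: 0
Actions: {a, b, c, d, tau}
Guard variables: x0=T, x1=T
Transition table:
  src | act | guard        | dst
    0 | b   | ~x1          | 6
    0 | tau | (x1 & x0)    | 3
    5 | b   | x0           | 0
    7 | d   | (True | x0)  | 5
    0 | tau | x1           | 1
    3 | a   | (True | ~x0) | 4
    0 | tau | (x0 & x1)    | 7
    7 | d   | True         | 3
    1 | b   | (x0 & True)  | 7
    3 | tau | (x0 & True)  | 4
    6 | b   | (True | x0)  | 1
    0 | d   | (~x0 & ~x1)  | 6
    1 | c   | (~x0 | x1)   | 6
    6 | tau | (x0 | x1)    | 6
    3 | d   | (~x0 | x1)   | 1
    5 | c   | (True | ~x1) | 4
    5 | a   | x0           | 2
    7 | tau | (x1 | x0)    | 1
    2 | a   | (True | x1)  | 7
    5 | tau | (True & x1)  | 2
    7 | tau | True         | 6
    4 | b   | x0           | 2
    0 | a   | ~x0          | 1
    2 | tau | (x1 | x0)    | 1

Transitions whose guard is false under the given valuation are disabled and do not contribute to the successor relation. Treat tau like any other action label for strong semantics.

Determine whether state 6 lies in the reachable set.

After dropping false guards: 21 live edges.
Layer 0: {0}
Layer 1: {1,3,7}  now seen {0,1,3,7}
Layer 2: {4,5,6}  now seen {0,1,3,4,5,6,7}
Layer 3: {2}  now seen {0,1,2,3,4,5,6,7}
Reachable = {0,1,2,3,4,5,6,7}
witness 6: tau·c

Answer: REACHABLE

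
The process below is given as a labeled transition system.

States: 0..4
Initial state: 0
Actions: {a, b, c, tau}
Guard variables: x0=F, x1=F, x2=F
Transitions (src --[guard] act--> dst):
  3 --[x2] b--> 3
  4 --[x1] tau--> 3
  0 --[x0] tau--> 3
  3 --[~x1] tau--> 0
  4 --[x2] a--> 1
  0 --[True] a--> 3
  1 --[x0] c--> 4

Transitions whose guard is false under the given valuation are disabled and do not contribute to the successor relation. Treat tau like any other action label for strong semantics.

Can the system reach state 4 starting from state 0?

Answer: UNREACHABLE

Working:
After dropping false guards: 2 live edges.
Layer 0: {0}
Layer 1: {3}  now seen {0,3}
R = {0,3}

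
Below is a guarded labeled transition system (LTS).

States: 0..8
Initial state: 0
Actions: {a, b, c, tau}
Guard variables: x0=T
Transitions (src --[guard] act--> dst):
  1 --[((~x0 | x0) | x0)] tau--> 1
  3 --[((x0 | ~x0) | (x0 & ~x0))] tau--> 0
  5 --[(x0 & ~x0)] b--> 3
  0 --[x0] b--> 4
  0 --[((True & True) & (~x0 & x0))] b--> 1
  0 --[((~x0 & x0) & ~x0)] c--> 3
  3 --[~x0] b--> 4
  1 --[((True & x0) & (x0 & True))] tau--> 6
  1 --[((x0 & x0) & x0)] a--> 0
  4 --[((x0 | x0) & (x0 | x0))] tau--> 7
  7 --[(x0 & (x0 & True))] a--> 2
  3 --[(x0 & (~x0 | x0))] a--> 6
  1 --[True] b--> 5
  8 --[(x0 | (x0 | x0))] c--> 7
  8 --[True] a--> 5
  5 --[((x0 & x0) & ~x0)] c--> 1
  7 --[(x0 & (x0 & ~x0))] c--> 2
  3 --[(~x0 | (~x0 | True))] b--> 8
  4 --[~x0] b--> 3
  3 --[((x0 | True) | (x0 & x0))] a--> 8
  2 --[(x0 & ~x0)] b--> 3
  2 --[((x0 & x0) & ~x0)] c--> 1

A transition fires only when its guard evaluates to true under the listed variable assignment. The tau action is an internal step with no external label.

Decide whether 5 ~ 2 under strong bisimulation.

Answer: BISIMILAR

Analysis:
Refine partition for ~:
  round 0: {{0,1,2,3,4,5,6,7,8}}
  round 1: {{0},{1,3},{2,5,6},{4},{7},{8}}
  round 2: {{0},{1},{2,5,6},{3},{4},{7},{8}}
stable after 3 split(s): 7 block(s)
5∈{2,5,6}, 2∈{2,5,6}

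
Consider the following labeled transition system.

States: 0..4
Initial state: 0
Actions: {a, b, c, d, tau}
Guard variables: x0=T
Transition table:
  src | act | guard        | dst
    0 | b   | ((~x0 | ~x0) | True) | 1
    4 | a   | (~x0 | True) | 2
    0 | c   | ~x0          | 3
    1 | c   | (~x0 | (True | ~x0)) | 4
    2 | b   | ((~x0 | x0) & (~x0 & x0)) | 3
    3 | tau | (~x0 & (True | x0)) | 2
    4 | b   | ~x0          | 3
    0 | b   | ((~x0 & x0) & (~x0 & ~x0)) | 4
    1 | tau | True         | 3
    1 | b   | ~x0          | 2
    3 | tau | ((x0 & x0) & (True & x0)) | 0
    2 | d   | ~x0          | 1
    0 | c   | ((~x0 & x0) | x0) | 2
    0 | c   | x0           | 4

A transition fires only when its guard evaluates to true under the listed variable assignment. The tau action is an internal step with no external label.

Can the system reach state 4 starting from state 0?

Answer: REACHABLE

Trace:
After dropping false guards: 7 live edges.
Layer 0: {0}
Layer 1: {1,2,4}  now seen {0,1,2,4}
Layer 2: {3}  now seen {0,1,2,3,4}
Reach set: {0,1,2,3,4}
witness 4: c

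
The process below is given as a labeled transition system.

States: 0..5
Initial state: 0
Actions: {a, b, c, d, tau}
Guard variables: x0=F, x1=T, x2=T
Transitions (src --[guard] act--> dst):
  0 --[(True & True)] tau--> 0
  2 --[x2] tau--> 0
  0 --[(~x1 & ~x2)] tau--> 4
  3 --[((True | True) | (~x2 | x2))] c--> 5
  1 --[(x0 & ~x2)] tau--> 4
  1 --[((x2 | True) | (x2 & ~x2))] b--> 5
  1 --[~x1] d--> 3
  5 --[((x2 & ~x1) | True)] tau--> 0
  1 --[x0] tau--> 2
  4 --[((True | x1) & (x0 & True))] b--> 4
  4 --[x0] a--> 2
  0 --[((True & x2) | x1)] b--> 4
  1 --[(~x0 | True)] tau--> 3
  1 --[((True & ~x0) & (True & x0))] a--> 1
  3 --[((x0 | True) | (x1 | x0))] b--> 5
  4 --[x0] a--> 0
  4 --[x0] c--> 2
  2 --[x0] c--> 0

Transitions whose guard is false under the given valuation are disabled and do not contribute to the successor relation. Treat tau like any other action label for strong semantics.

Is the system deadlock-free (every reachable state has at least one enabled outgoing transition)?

Answer: DEADLOCK at state 4

Trace:
R = {0,4}
  0: b→4  tau→0  [2 exit(s)]
  4: ∅  [deadlock]
witness 4: b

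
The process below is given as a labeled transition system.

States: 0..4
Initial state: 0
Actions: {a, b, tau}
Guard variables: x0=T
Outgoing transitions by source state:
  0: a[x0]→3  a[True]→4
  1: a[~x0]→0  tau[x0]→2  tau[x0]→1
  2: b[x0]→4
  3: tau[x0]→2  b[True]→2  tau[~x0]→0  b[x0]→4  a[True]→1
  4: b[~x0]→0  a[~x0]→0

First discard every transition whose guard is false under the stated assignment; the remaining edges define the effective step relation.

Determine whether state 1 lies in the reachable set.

Guard filter leaves 9 enabled edge(s).
Layer 0: {0}
Layer 1: {3,4}  now seen {0,3,4}
Layer 2: {1,2}  now seen {0,1,2,3,4}
R = {0,1,2,3,4}
witness 1: a·a

Answer: REACHABLE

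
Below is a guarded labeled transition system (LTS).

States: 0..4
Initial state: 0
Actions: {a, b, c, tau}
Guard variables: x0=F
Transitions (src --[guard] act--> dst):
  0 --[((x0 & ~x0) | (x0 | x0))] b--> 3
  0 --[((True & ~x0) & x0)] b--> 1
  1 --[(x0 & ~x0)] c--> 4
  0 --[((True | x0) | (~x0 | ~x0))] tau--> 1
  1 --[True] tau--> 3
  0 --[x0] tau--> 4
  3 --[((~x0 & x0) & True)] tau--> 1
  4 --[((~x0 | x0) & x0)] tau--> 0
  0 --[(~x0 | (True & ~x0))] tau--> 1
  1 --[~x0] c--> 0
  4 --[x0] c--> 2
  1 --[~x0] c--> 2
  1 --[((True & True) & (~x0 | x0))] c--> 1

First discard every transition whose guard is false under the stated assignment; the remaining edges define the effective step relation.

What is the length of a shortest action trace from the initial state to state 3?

Layered search for 3:
  L0 = {0}
  L1 = {1}
  L2 = {2,3}
first hit 3 at d=2 via tau·tau

Answer: 2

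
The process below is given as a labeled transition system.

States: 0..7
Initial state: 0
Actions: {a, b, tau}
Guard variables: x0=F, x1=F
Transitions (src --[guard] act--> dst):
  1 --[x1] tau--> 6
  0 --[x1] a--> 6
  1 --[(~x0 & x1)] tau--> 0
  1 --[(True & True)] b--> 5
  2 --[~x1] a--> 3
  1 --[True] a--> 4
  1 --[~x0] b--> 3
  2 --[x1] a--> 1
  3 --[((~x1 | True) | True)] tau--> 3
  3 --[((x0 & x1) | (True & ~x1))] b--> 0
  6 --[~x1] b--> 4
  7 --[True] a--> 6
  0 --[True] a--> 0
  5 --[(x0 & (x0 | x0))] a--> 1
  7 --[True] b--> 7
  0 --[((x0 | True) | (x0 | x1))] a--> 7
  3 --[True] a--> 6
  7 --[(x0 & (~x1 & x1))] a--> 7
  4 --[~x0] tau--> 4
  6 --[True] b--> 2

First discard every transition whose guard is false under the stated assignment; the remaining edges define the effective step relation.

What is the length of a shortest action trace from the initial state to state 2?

Answer: 3

Working:
Breadth-first toward 2:
  L0 = {0}
  L1 = {7}
  L2 = {6}
  L3 = {2,4}
2 enters at depth 3; path a·a·b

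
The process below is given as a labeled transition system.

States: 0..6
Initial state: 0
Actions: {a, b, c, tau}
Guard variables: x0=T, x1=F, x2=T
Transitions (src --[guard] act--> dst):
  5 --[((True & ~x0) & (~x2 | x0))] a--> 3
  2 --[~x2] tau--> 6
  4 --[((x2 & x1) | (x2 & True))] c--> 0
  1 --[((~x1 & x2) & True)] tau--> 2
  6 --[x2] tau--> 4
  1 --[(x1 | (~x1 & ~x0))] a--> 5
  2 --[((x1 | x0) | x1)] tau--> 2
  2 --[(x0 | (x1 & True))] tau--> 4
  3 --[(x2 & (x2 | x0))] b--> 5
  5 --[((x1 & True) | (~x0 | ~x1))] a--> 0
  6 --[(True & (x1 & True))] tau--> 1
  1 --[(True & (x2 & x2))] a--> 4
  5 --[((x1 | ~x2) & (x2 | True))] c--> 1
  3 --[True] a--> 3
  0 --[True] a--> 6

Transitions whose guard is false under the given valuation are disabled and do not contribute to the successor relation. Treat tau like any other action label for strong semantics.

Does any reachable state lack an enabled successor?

Reachable = {0,4,6}
  0: a→6  [1 exit(s)]
  4: c→0  [1 exit(s)]
  6: tau→4  [1 exit(s)]

Answer: DEADLOCK-FREE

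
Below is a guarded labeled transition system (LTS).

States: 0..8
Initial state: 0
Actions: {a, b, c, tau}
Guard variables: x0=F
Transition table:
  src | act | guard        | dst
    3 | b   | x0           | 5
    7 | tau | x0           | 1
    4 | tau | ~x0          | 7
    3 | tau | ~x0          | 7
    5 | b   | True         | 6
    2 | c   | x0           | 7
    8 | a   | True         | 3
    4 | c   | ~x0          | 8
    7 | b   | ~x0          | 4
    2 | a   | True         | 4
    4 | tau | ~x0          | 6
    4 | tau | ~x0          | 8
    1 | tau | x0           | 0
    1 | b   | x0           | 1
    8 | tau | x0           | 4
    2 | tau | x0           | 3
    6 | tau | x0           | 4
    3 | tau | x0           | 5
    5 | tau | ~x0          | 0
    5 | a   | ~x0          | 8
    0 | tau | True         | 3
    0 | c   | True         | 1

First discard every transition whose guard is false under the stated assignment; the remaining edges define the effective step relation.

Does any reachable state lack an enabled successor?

Answer: DEADLOCK at state 1

Working:
Reachable = {0,1,3,4,6,7,8}
  0: c→1  tau→3  [2 out]
  1: ∅  [no exit]
  3: tau→7  [1 out]
  4: c→8  tau→6  tau→7  tau→8  [4 out]
  6: ∅  [no exit]
  7: b→4  [1 out]
  8: a→3  [1 out]
witness 1: c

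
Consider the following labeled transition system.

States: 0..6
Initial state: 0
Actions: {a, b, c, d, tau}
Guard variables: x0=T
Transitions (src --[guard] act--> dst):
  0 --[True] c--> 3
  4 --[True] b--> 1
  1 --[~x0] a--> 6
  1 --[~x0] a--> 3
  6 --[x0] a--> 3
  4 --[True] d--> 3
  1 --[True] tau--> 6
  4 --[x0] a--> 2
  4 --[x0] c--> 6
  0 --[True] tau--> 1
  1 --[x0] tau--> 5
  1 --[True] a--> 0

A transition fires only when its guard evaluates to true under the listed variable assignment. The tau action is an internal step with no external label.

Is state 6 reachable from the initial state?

After dropping false guards: 10 live edges.
Layer 0: {0}
Layer 1: {1,3}  total {0,1,3}
Layer 2: {5,6}  total {0,1,3,5,6}
Reachable = {0,1,3,5,6}
Path to 6: tau·tau

Answer: REACHABLE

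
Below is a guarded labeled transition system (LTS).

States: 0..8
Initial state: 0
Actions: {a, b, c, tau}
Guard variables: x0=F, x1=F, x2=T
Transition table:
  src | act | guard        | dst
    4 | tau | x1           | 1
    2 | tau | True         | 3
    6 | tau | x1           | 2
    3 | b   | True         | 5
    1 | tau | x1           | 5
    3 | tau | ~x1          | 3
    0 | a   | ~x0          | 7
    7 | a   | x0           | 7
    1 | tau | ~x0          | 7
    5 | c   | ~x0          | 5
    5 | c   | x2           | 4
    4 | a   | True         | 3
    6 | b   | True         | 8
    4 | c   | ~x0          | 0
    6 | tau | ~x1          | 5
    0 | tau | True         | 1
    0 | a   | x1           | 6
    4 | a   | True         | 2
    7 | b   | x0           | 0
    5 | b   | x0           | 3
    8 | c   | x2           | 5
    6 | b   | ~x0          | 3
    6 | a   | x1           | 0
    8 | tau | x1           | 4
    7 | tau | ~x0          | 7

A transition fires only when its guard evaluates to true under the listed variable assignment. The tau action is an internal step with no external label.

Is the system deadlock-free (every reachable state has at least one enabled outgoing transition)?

Answer: DEADLOCK-FREE

Analysis:
R = {0,1,7}
  0: a→7  tau→1  [deg 2]
  1: tau→7  [deg 1]
  7: tau→7  [deg 1]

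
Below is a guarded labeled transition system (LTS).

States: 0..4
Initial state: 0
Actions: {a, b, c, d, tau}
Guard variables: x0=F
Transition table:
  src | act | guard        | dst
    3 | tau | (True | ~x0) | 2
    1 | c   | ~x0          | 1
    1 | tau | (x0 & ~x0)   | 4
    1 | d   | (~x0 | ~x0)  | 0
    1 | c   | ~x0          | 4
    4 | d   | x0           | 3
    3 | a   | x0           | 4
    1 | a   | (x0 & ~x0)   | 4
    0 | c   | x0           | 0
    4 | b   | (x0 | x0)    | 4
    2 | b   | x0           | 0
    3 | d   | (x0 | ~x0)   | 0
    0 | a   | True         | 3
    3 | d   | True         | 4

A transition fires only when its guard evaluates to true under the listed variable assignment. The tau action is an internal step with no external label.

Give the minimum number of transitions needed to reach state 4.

Answer: 2

Trace:
Layered search for 4:
  depth 0: {0}
  depth 1: {3}
  depth 2: {2,4}
first hit 4 at d=2 via a·d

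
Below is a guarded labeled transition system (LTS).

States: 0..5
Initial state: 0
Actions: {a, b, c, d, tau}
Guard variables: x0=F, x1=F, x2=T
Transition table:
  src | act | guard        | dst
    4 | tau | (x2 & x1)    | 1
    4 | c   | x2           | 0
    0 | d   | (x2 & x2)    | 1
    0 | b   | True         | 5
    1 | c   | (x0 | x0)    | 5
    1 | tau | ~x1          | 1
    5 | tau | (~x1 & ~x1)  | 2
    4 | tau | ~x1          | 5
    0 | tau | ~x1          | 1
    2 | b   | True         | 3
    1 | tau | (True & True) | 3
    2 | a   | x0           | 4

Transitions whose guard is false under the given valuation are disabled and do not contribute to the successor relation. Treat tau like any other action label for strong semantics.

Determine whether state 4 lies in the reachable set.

Answer: UNREACHABLE

Analysis:
After dropping false guards: 9 live edges.
depth 0: {0}
depth 1: {1,5}  total {0,1,5}
depth 2: {2,3}  total {0,1,2,3,5}
R = {0,1,2,3,5}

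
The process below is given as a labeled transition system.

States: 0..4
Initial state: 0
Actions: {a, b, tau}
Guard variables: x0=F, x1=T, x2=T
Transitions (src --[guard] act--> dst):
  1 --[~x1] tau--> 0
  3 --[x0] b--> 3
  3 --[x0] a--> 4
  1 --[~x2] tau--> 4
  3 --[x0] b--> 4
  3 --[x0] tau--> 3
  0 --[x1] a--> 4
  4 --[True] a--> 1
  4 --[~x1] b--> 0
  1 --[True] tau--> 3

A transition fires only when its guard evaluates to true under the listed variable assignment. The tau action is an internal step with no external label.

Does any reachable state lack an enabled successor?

Answer: DEADLOCK at state 3

Working:
Reach set: {0,1,3,4}
  0: a→4  [1 exit(s)]
  1: tau→3  [1 exit(s)]
  3: ∅  [no exit]
  4: a→1  [1 exit(s)]
witness 3: a·a·tau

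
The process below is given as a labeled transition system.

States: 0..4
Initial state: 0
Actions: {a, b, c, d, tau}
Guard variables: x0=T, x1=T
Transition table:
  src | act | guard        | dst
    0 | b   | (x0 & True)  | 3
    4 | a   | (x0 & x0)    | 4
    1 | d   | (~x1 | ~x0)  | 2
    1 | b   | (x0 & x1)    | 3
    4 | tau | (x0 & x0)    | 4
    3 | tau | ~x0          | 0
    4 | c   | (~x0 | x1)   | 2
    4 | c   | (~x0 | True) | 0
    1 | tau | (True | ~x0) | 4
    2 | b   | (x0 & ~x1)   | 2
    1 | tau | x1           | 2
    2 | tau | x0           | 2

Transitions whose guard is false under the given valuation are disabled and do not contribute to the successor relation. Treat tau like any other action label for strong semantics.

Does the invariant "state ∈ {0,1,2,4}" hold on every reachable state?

Safe = {0,1,2,4}
R = {0,3}
  0: ok
  3: VIOLATES
counterexample path to 3: b

Answer: INVARIANT VIOLATED at state 3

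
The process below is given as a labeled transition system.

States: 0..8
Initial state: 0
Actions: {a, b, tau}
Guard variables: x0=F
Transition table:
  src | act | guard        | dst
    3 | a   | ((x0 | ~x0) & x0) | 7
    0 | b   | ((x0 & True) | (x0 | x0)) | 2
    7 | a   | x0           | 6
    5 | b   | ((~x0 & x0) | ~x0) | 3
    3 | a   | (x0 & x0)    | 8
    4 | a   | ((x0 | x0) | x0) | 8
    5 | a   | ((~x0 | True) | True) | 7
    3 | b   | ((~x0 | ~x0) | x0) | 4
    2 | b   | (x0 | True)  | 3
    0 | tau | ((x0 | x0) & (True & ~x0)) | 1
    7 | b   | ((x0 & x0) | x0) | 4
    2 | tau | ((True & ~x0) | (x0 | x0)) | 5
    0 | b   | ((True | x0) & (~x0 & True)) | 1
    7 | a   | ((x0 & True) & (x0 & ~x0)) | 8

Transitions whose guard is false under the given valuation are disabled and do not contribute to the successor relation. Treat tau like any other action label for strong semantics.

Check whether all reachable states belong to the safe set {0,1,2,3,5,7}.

Allowed set {0,1,2,3,5,7}
Reachable = {0,1}
  0: safe
  1: safe

Answer: INVARIANT HOLDS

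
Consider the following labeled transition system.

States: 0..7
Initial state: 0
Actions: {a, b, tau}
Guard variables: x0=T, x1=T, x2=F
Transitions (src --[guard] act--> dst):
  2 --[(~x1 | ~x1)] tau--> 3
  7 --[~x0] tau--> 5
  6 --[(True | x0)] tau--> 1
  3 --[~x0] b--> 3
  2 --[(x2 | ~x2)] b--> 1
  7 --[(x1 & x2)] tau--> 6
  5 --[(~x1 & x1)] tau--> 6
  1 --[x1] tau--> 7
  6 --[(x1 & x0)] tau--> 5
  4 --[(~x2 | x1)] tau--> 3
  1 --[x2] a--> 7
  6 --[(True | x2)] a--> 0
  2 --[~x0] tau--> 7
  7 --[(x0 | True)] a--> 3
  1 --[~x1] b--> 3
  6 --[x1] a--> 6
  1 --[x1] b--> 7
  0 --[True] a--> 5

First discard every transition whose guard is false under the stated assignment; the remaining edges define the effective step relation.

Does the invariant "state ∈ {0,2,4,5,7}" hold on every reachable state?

Allowed set {0,2,4,5,7}
Reach set: {0,5}
  0: ok
  5: ok

Answer: INVARIANT HOLDS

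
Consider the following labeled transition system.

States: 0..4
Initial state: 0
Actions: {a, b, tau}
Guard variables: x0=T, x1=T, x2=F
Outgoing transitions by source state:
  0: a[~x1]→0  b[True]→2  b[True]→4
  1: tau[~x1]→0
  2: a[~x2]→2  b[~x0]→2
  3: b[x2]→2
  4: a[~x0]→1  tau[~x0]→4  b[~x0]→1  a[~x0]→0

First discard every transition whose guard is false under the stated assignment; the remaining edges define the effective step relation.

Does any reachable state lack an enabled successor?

Reach set: {0,2,4}
  0: b→2  b→4  [2 out]
  2: a→2  [1 out]
  4: ∅  [STUCK]
Path to 4: b

Answer: DEADLOCK at state 4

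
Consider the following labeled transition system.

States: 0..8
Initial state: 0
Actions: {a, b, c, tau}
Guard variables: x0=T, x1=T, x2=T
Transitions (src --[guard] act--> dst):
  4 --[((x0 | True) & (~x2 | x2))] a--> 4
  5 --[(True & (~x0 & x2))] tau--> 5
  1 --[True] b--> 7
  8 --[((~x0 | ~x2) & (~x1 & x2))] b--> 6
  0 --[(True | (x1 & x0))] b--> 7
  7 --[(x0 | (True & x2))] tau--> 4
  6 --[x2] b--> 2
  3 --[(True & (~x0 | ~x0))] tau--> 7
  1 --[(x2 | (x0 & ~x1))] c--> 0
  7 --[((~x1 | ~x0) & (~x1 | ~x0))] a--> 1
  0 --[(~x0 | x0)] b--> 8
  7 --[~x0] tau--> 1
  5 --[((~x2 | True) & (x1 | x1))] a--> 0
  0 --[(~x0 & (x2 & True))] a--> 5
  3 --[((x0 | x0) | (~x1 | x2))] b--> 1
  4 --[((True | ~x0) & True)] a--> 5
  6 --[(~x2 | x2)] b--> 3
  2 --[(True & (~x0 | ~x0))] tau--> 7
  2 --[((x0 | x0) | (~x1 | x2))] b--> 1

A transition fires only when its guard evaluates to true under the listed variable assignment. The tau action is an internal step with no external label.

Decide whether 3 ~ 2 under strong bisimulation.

Answer: BISIMILAR

Trace:
Refine partition for ~:
  π0 = {{0,1,2,3,4,5,6,7,8}}
  π1 = {{0,2,3,6},{1},{4,5},{7},{8}}
  π2 = {{0},{1},{2,3},{4},{5},{6},{7},{8}}
stable after 3 split(s): 8 block(s)
[3]={2,3}  [2]={2,3}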